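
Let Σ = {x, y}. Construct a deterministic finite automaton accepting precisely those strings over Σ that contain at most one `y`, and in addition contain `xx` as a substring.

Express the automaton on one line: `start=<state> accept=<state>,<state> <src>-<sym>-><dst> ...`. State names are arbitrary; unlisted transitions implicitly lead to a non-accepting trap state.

start=s0 accept=s3,s6 s0-x->s1 s0-y->s2 s1-x->s3 s1-y->s2 s2-x->s4 s2-y->s5 s3-x->s3 s3-y->s6 s4-x->s6 s4-y->s5 s5-x->s5 s5-y->s5 s6-x->s6 s6-y->s5

Handle the two conditions separately and then intersect. The first has 3 states tracking the count of `y`s, saturating at 2; the second has 3 states tracking whether and how much of `xx` has been seen. A product state is a pair (one from each), accepting exactly when both do. Minimizing collapses redundant product states.
7 states suffice.
        x   y  
>  s0   s1  s2 
   s1   s3  s2 
   s2   s4  s5 
 * s3   s3  s6 
   s4   s6  s5 
   s5   s5  s5 
 * s6   s6  s5 
(> = start, * = accepting)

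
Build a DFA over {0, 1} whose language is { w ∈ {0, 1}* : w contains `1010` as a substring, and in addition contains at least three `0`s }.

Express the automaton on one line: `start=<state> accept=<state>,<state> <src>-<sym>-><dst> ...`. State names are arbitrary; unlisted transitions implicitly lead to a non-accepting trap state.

Handle the two conditions separately and then intersect. One (5 states) tracks whether and how much of `1010` has been seen; the other (5 states) tracks the count of `0`s, saturating at 4. Each combined state is a pair, one component from each; accept when both components accept.
With 21 states:
          0    1  
>  s0     s1   s2 
   s1     s3   s4 
   s2     s5   s2 
   s3     s6   s7 
   s4     s8   s4 
   s5     s3   s9 
   s6    s10  s11 
   s7    s12   s7 
   s8     s6  s13 
   s9    s14   s4 
   s10   s10  s15 
   s11   s16  s11 
   s12   s10  s17 
   s13   s18   s7 
   s14   s18  s14 
   s15   s16  s15 
   s16   s10  s19 
   s17   s20  s11 
 * s18   s20  s18 
   s19   s20  s15 
 * s20   s20  s20 
(> = start, * = accepting)

start=s0 accept=s18,s20 s0-0->s1 s0-1->s2 s1-0->s3 s1-1->s4 s2-0->s5 s2-1->s2 s3-0->s6 s3-1->s7 s4-0->s8 s4-1->s4 s5-0->s3 s5-1->s9 s6-0->s10 s6-1->s11 s7-0->s12 s7-1->s7 s8-0->s6 s8-1->s13 s9-0->s14 s9-1->s4 s10-0->s10 s10-1->s15 s11-0->s16 s11-1->s11 s12-0->s10 s12-1->s17 s13-0->s18 s13-1->s7 s14-0->s18 s14-1->s14 s15-0->s16 s15-1->s15 s16-0->s10 s16-1->s19 s17-0->s20 s17-1->s11 s18-0->s20 s18-1->s18 s19-0->s20 s19-1->s15 s20-0->s20 s20-1->s20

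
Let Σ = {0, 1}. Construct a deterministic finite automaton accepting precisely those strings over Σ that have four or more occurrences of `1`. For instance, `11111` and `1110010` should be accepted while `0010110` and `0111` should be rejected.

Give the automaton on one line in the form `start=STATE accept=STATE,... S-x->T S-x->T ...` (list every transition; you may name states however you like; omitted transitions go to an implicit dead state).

start=S0 accept=S4,S5 S0-0->S0 S0-1->S1 S1-0->S1 S1-1->S2 S2-0->S2 S2-1->S3 S3-0->S3 S3-1->S4 S4-0->S4 S4-1->S5 S5-0->S5 S5-1->S5

Only the number of `1`s matters, and only up to 5. Make a chain S0 → S1 → S2 → S3 → S4 → S5 advanced by each `1` (with S5 absorbing); every other symbol self-loops. The accepting set is {S4, S5}.
With 6 states:
        0   1  
>  S0   S0  S1 
   S1   S1  S2 
   S2   S2  S3 
   S3   S3  S4 
 * S4   S4  S5 
 * S5   S5  S5 
(> = start, * = accepting)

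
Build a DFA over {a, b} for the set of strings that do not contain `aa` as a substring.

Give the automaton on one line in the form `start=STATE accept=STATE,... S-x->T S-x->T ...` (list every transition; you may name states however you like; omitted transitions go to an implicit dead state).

start=q0 accept=q0,q1 q0-a->q1 q0-b->q0 q1-a->q2 q1-b->q0 q2-a->q2 q2-b->q2

This is the complement of 'contains `aa`'. Use the same substring-matching states — q0 through q2 holding how much of `aa` has just been matched — but flip the accepting set: everything except the trap q2 accepts.
With 3 states:
        a   b  
>* q0   q1  q0 
 * q1   q2  q0 
   q2   q2  q2 
(> = start, * = accepting)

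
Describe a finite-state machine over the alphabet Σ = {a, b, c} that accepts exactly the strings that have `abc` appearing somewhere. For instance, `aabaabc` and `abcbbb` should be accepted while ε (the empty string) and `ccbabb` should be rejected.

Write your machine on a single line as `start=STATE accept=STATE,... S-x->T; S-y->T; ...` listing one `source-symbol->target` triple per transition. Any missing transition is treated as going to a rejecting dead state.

Track how much of `abc` has been matched so far: state q0 is no progress, q3 is the absorbing accept state reached once `abc` has occurred. Intermediate states record partial matches; on a mismatch, fall back to the longest reusable overlap.
        a   b   c  
>  q0   q1  q0  q0 
   q1   q1  q2  q0 
   q2   q1  q0  q3 
 * q3   q3  q3  q3 
(> = start, * = accepting)

start=q0; accept=q3; q0-a->q1; q0-b->q0; q0-c->q0; q1-a->q1; q1-b->q2; q1-c->q0; q2-a->q1; q2-b->q0; q2-c->q3; q3-a->q3; q3-b->q3; q3-c->q3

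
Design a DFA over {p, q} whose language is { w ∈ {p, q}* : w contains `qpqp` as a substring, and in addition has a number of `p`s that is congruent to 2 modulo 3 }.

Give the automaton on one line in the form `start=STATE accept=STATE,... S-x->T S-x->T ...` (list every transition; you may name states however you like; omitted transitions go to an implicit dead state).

start=A accept=L A-p->B A-q->C B-p->D B-q->E C-p->F C-q->C D-p->A D-q->G E-p->H E-q->E F-p->D F-q->I G-p->J G-q->G H-p->A H-q->K I-p->L I-q->E J-p->B J-q->M K-p->N K-q->G L-p->N L-q->L M-p->O M-q->C N-p->O N-q->N O-p->L O-q->O

Handle the two conditions separately and then intersect. The first has 5 states tracking whether and how much of `qpqp` has been seen; the second has 3 states tracking the count of `p`s modulo 3. A product state is a pair (one from each), accepting exactly when both do.
A 15-state machine:
       p  q 
>  A   B  C 
   B   D  E 
   C   F  C 
   D   A  G 
   E   H  E 
   F   D  I 
   G   J  G 
   H   A  K 
   I   L  E 
   J   B  M 
   K   N  G 
 * L   N  L 
   M   O  C 
   N   O  N 
   O   L  O 
(> = start, * = accepting)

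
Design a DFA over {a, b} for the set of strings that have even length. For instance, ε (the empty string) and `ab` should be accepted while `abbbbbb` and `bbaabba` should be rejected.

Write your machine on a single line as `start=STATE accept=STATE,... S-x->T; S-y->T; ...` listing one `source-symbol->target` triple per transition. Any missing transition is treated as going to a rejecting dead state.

Count input length modulo 2: every symbol advances one step around the cycle s0 → s1 → s0. Accept at s0.
        a   b  
>* s0   s1  s1 
   s1   s0  s0 
(> = start, * = accepting)

start=s0; accept=s0; s0-a->s1; s0-b->s1; s1-a->s0; s1-b->s0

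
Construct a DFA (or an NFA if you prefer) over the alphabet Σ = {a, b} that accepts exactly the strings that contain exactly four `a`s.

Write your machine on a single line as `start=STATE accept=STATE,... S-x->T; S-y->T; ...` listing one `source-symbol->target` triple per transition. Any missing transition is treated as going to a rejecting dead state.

start=S0; accept=S4; S0-a->S1; S0-b->S0; S1-a->S2; S1-b->S1; S2-a->S3; S2-b->S2; S3-a->S4; S3-b->S3; S4-a->S5; S4-b->S4; S5-a->S5; S5-b->S5

Only the number of `a`s matters, and only up to 5. Make a chain S0 → S1 → S2 → S3 → S4 → S5 advanced by each `a` (with S5 absorbing); every other symbol self-loops. The accepting set is {S4}.
        a   b  
>  S0   S1  S0 
   S1   S2  S1 
   S2   S3  S2 
   S3   S4  S3 
 * S4   S5  S4 
   S5   S5  S5 
(> = start, * = accepting)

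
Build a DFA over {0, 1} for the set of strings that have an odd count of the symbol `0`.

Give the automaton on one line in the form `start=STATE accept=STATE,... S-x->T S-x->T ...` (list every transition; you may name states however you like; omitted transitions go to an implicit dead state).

start=q0 accept=q1 q0-0->q1 q0-1->q0 q1-0->q0 q1-1->q1

The only thing that matters is how many `0`s have appeared, reduced mod 2. Use one state per residue: q0 for 0, …, q1 for 1. Reading `0` moves to the next residue; anything else stays put. q1 is accepting.
2 states suffice.
        0   1  
>  q0   q1  q0 
 * q1   q0  q1 
(> = start, * = accepting)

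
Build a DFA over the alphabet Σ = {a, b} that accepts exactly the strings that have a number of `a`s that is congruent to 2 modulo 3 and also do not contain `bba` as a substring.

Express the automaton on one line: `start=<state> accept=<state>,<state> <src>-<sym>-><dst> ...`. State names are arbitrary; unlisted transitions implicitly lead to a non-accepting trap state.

start=s0 accept=s3,s6,s7 s0-a->s1 s0-b->s2 s1-a->s3 s1-b->s4 s2-a->s1 s2-b->s5 s3-a->s0 s3-b->s6 s4-a->s3 s4-b->s5 s5-a->s5 s5-b->s5 s6-a->s0 s6-b->s7 s7-a->s5 s7-b->s7

Handle the two conditions separately and then intersect. The first has 3 states tracking the count of `a`s modulo 3; the second has 4 states tracking partial matches of the forbidden pattern `bba`. A product state is a pair (one from each), accepting exactly when both do. Equivalent product states are then merged.
An 8-state machine:
        a   b  
>  s0   s1  s2 
   s1   s3  s4 
   s2   s1  s5 
 * s3   s0  s6 
   s4   s3  s5 
   s5   s5  s5 
 * s6   s0  s7 
 * s7   s5  s7 
(> = start, * = accepting)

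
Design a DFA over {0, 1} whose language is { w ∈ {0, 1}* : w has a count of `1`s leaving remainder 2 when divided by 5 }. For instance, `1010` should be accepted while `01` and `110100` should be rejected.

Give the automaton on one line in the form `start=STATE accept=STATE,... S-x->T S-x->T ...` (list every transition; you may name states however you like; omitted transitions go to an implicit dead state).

The only thing that matters is how many `1`s have appeared, reduced mod 5. Use one state per residue: s0 for 0, …, s4 for 4. Reading `1` moves to the next residue; anything else stays put. s2 is accepting.
        0   1  
>  s0   s0  s1 
   s1   s1  s2 
 * s2   s2  s3 
   s3   s3  s4 
   s4   s4  s0 
(> = start, * = accepting)

start=s0 accept=s2 s0-0->s0 s0-1->s1 s1-0->s1 s1-1->s2 s2-0->s2 s2-1->s3 s3-0->s3 s3-1->s4 s4-0->s4 s4-1->s0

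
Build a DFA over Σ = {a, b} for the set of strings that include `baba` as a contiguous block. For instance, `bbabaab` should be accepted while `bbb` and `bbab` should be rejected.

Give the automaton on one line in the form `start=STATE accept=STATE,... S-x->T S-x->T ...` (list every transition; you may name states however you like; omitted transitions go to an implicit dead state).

Track how much of `baba` has been matched so far: state S0 is no progress, S4 is the absorbing accept state reached once `baba` has occurred. Intermediate states record partial matches; on a mismatch, fall back to the longest reusable overlap.
With 5 states:
        a   b  
>  S0   S0  S1 
   S1   S2  S1 
   S2   S0  S3 
   S3   S4  S1 
 * S4   S4  S4 
(> = start, * = accepting)

start=S0 accept=S4 S0-a->S0 S0-b->S1 S1-a->S2 S1-b->S1 S2-a->S0 S2-b->S3 S3-a->S4 S3-b->S1 S4-a->S4 S4-b->S4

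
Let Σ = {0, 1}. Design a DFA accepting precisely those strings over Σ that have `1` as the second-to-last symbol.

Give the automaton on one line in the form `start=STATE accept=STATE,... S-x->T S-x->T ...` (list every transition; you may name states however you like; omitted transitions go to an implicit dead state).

start=q0 accept=q5,q6 q0-0->q1 q0-1->q2 q1-0->q3 q1-1->q4 q2-0->q5 q2-1->q6 q3-0->q3 q3-1->q4 q4-0->q5 q4-1->q6 q5-0->q3 q5-1->q4 q6-0->q5 q6-1->q6

A DFA must remember the last 2 symbols (since which symbol is second-to-last isn't known until the input ends). Use one state per possible window of the last ≤2 symbols; accept from those whose window starts with `1`.
A 7-state machine:
        0   1  
>  q0   q1  q2 
   q1   q3  q4 
   q2   q5  q6 
   q3   q3  q4 
   q4   q5  q6 
 * q5   q3  q4 
 * q6   q5  q6 
(> = start, * = accepting)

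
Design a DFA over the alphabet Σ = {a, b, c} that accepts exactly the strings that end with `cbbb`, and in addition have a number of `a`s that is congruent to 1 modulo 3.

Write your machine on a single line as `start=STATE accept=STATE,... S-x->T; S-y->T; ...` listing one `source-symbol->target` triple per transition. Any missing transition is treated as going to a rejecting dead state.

Run two small machines in parallel and take their product. One (5 states) tracks how much of the suffix `cbbb` has currently been matched; the other (3 states) tracks the count of `a`s modulo 3. Each combined state is a pair, one component from each; accept when both components accept.
          a    b    c  
>  q0     q1   q0   q2 
   q1     q3   q1   q4 
   q2     q1   q5   q2 
   q3     q0   q3   q6 
   q4     q3   q7   q4 
   q5     q1   q8   q2 
   q6     q0   q9   q6 
   q7     q3  q10   q4 
   q8     q1  q11   q2 
   q9     q0  q12   q6 
   q10    q3  q13   q4 
   q11    q1   q0   q2 
   q12    q0  q14   q6 
 * q13    q3   q1   q4 
   q14    q0   q3   q6 
(> = start, * = accepting)

start=q0; accept=q13; q0-a->q1; q0-b->q0; q0-c->q2; q1-a->q3; q1-b->q1; q1-c->q4; q2-a->q1; q2-b->q5; q2-c->q2; q3-a->q0; q3-b->q3; q3-c->q6; q4-a->q3; q4-b->q7; q4-c->q4; q5-a->q1; q5-b->q8; q5-c->q2; q6-a->q0; q6-b->q9; q6-c->q6; q7-a->q3; q7-b->q10; q7-c->q4; q8-a->q1; q8-b->q11; q8-c->q2; q9-a->q0; q9-b->q12; q9-c->q6; q10-a->q3; q10-b->q13; q10-c->q4; q11-a->q1; q11-b->q0; q11-c->q2; q12-a->q0; q12-b->q14; q12-c->q6; q13-a->q3; q13-b->q1; q13-c->q4; q14-a->q0; q14-b->q3; q14-c->q6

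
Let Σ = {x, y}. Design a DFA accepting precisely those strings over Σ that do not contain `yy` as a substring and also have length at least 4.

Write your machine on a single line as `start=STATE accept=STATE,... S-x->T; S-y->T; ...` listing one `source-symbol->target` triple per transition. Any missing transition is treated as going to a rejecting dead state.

start=A; accept=J,K,M,N; A-x->B; A-y->C; B-x->D; B-y->E; C-x->D; C-y->F; D-x->G; D-y->H; E-x->G; E-y->I; F-x->I; F-y->I; G-x->J; G-y->K; H-x->J; H-y->L; I-x->L; I-y->L; J-x->M; J-y->N; K-x->M; K-y->O; L-x->O; L-y->O; M-x->M; M-y->N; N-x->M; N-y->O; O-x->O; O-y->O

Handle the two conditions separately and then intersect. The first has 3 states tracking partial matches of the forbidden pattern `yy`; the second has 6 states tracking the input length, saturating at 5. A product state is a pair (one from each), accepting exactly when both do.
A 15-state machine:
       x  y 
>  A   B  C 
   B   D  E 
   C   D  F 
   D   G  H 
   E   G  I 
   F   I  I 
   G   J  K 
   H   J  L 
   I   L  L 
 * J   M  N 
 * K   M  O 
   L   O  O 
 * M   M  N 
 * N   M  O 
   O   O  O 
(> = start, * = accepting)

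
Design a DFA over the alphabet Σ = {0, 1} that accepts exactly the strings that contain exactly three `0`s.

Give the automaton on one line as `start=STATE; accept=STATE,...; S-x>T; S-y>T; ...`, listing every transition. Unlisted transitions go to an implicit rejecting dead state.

start=s0; accept=s3; s0-0>s1; s0-1>s0; s1-0>s2; s1-1>s1; s2-0>s3; s2-1>s2; s3-0>s4; s3-1>s3; s4-0>s4; s4-1>s4

Count `0`s, saturating at 4: states s0 through s3 mean 0 through 3 `0`s seen; s4 means more than 3. Each `0` increments (capped at s4); other symbols loop. Accept from {s3}.
        0   1  
>  s0   s1  s0 
   s1   s2  s1 
   s2   s3  s2 
 * s3   s4  s3 
   s4   s4  s4 
(> = start, * = accepting)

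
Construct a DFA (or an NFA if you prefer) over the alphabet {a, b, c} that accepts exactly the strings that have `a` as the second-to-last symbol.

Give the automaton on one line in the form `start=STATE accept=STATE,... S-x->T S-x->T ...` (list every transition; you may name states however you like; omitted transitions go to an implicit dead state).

start=q0 accept=q4,q5,q6 q0-a->q1 q0-b->q2 q0-c->q3 q1-a->q4 q1-b->q5 q1-c->q6 q2-a->q7 q2-b->q8 q2-c->q9 q3-a->q10 q3-b->q11 q3-c->q12 q4-a->q4 q4-b->q5 q4-c->q6 q5-a->q7 q5-b->q8 q5-c->q9 q6-a->q10 q6-b->q11 q6-c->q12 q7-a->q4 q7-b->q5 q7-c->q6 q8-a->q7 q8-b->q8 q8-c->q9 q9-a->q10 q9-b->q11 q9-c->q12 q10-a->q4 q10-b->q5 q10-c->q6 q11-a->q7 q11-b->q8 q11-c->q9 q12-a->q10 q12-b->q11 q12-c->q12

Because acceptance depends on a position counted from the end, the machine has to buffer the most recent 2 symbols. Make each state the string of the last up-to-2 symbols read; on input `x` shift the window left and append `x`. Accept when the buffered window has length 2 and begins with `a`.
A 13-state machine:
          a    b    c  
>  q0     q1   q2   q3 
   q1     q4   q5   q6 
   q2     q7   q8   q9 
   q3    q10  q11  q12 
 * q4     q4   q5   q6 
 * q5     q7   q8   q9 
 * q6    q10  q11  q12 
   q7     q4   q5   q6 
   q8     q7   q8   q9 
   q9    q10  q11  q12 
   q10    q4   q5   q6 
   q11    q7   q8   q9 
   q12   q10  q11  q12 
(> = start, * = accepting)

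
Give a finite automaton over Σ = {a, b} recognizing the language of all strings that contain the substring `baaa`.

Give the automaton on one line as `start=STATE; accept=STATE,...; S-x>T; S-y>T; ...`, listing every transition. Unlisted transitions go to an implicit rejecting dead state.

States S0..S3 record the length of the longest prefix of `baaa` that matches the current input suffix. Reaching S4 means `baaa` has been seen, and we stay there forever. Accept from S4.
        a   b  
>  S0   S0  S1 
   S1   S2  S1 
   S2   S3  S1 
   S3   S4  S1 
 * S4   S4  S4 
(> = start, * = accepting)

start=S0; accept=S4; S0-a>S0; S0-b>S1; S1-a>S2; S1-b>S1; S2-a>S3; S2-b>S1; S3-a>S4; S3-b>S1; S4-a>S4; S4-b>S4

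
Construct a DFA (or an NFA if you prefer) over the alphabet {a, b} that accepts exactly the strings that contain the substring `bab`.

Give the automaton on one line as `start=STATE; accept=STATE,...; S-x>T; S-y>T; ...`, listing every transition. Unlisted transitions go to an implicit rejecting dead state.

start=S0; accept=S3; S0-a>S0; S0-b>S1; S1-a>S2; S1-b>S1; S2-a>S0; S2-b>S3; S3-a>S3; S3-b>S3

States S0..S2 record the length of the longest prefix of `bab` that matches the current input suffix. Reaching S3 means `bab` has been seen, and we stay there forever. Accept from S3.
        a   b  
>  S0   S0  S1 
   S1   S2  S1 
   S2   S0  S3 
 * S3   S3  S3 
(> = start, * = accepting)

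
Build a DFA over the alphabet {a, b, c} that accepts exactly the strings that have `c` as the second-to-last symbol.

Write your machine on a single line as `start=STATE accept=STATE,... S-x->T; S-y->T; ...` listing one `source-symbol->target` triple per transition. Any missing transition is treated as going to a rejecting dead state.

A DFA must remember the last 2 symbols (since which symbol is second-to-last isn't known until the input ends). Use one state per possible window of the last ≤2 symbols; accept from those whose window starts with `c`.
A 13-state machine:
          a    b    c  
>  q0     q1   q2   q3 
   q1     q4   q5   q6 
   q2     q7   q8   q9 
   q3    q10  q11  q12 
   q4     q4   q5   q6 
   q5     q7   q8   q9 
   q6    q10  q11  q12 
   q7     q4   q5   q6 
   q8     q7   q8   q9 
   q9    q10  q11  q12 
 * q10    q4   q5   q6 
 * q11    q7   q8   q9 
 * q12   q10  q11  q12 
(> = start, * = accepting)

start=q0; accept=q10,q11,q12; q0-a->q1; q0-b->q2; q0-c->q3; q1-a->q4; q1-b->q5; q1-c->q6; q2-a->q7; q2-b->q8; q2-c->q9; q3-a->q10; q3-b->q11; q3-c->q12; q4-a->q4; q4-b->q5; q4-c->q6; q5-a->q7; q5-b->q8; q5-c->q9; q6-a->q10; q6-b->q11; q6-c->q12; q7-a->q4; q7-b->q5; q7-c->q6; q8-a->q7; q8-b->q8; q8-c->q9; q9-a->q10; q9-b->q11; q9-c->q12; q10-a->q4; q10-b->q5; q10-c->q6; q11-a->q7; q11-b->q8; q11-c->q9; q12-a->q10; q12-b->q11; q12-c->q12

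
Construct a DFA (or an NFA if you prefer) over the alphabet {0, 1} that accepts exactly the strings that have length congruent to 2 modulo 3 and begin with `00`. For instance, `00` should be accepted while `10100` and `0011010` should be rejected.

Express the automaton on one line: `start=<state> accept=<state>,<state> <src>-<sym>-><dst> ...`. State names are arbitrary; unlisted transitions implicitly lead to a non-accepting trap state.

Handle the two conditions separately and then intersect. The first has 3 states tracking the input length modulo 3; the second has 4 states tracking whether the input so far still matches the prefix `00`. A product state is a pair (one from each), accepting exactly when both do.
An 8-state machine:
        0   1  
>  q0   q1  q2 
   q1   q3  q4 
   q2   q4  q4 
 * q3   q5  q5 
   q4   q6  q6 
   q5   q7  q7 
   q6   q2  q2 
   q7   q3  q3 
(> = start, * = accepting)

start=q0 accept=q3 q0-0->q1 q0-1->q2 q1-0->q3 q1-1->q4 q2-0->q4 q2-1->q4 q3-0->q5 q3-1->q5 q4-0->q6 q4-1->q6 q5-0->q7 q5-1->q7 q6-0->q2 q6-1->q2 q7-0->q3 q7-1->q3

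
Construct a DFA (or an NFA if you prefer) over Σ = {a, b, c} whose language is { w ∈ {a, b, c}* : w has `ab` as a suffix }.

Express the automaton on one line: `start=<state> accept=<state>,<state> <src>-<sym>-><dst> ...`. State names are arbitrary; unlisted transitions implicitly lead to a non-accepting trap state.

start=q0 accept=q2 q0-a->q1 q0-b->q0 q0-c->q0 q1-a->q1 q1-b->q2 q1-c->q0 q2-a->q1 q2-b->q0 q2-c->q0

Remember how much of `ab` the current input suffix matches. State q0 means no match yet; q1 means the last symbol is `a`; q2 means the last 2 symbols are `ab`. Only q2 accepts. On a mismatch, fall back to the longest proper suffix that is still a prefix of `ab`.
A 3-state machine:
        a   b   c  
>  q0   q1  q0  q0 
   q1   q1  q2  q0 
 * q2   q1  q0  q0 
(> = start, * = accepting)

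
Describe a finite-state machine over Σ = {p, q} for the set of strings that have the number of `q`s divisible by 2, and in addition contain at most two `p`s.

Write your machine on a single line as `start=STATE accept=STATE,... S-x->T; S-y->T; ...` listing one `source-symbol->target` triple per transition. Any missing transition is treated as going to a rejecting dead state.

start=A; accept=A,B,D; A-p->B; A-q->C; B-p->D; B-q->E; C-p->E; C-q->A; D-p->F; D-q->G; E-p->G; E-q->B; F-p->F; F-q->H; G-p->H; G-q->D; H-p->H; H-q->F

Handle the two conditions separately and then intersect. One (2 states) tracks the count of `q`s modulo 2; the other (4 states) tracks the count of `p`s, saturating at 3. Each combined state is a pair, one component from each; accept when both components accept.
8 states suffice.
       p  q 
>* A   B  C 
 * B   D  E 
   C   E  A 
 * D   F  G 
   E   G  B 
   F   F  H 
   G   H  D 
   H   H  F 
(> = start, * = accepting)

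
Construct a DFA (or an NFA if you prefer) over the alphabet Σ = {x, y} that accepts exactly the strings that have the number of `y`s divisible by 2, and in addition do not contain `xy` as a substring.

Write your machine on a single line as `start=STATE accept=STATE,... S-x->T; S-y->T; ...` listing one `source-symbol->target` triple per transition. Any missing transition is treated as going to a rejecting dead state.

start=q0; accept=q0,q1; q0-x->q1; q0-y->q2; q1-x->q1; q1-y->q3; q2-x->q3; q2-y->q0; q3-x->q3; q3-y->q3

Build one automaton per condition and run them in lockstep. The first has 2 states tracking the count of `y`s modulo 2; the second has 3 states tracking partial matches of the forbidden pattern `xy`. A product state is a pair (one from each), accepting exactly when both do. Equivalent product states are then merged.
4 states suffice.
        x   y  
>* q0   q1  q2 
 * q1   q1  q3 
   q2   q3  q0 
   q3   q3  q3 
(> = start, * = accepting)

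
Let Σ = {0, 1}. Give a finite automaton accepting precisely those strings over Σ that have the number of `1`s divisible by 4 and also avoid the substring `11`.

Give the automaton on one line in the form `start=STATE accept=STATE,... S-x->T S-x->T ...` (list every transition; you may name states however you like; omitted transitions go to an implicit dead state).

Run two small machines in parallel and take their product. The first has 4 states tracking the count of `1`s modulo 4; the second has 3 states tracking partial matches of the forbidden pattern `11`. A product state is a pair (one from each), accepting exactly when both do.
          0    1  
>* q0     q0   q1 
   q1     q2   q3 
   q2     q2   q4 
   q3     q3   q5 
   q4     q6   q5 
   q5     q5   q7 
   q6     q6   q8 
   q7     q7   q9 
   q8    q10   q7 
   q9     q9   q3 
   q10   q10  q11 
 * q11    q0   q9 
(> = start, * = accepting)

start=q0 accept=q0,q11 q0-0->q0 q0-1->q1 q1-0->q2 q1-1->q3 q2-0->q2 q2-1->q4 q3-0->q3 q3-1->q5 q4-0->q6 q4-1->q5 q5-0->q5 q5-1->q7 q6-0->q6 q6-1->q8 q7-0->q7 q7-1->q9 q8-0->q10 q8-1->q7 q9-0->q9 q9-1->q3 q10-0->q10 q10-1->q11 q11-0->q0 q11-1->q9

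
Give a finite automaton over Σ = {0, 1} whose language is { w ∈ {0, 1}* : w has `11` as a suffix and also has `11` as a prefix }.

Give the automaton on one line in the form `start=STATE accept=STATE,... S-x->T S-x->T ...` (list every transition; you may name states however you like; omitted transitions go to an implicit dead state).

Build one automaton per condition and run them in lockstep. The first has 3 states tracking how much of the suffix `11` has currently been matched; the second has 4 states tracking whether the input so far still matches the prefix `11`. A product state is a pair (one from each), accepting exactly when both do. Minimizing collapses redundant product states.
6 states suffice.
        0   1  
>  s0   s1  s2 
   s1   s1  s1 
   s2   s1  s3 
 * s3   s4  s3 
   s4   s4  s5 
   s5   s4  s3 
(> = start, * = accepting)

start=s0 accept=s3 s0-0->s1 s0-1->s2 s1-0->s1 s1-1->s1 s2-0->s1 s2-1->s3 s3-0->s4 s3-1->s3 s4-0->s4 s4-1->s5 s5-0->s4 s5-1->s3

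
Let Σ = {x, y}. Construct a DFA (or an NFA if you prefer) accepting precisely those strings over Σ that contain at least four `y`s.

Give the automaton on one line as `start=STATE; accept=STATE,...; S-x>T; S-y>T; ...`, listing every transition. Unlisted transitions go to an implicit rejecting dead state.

Count `y`s, saturating at 5: states q0 through q4 mean 0 through 4 `y`s seen; q5 means more than 4. Each `y` increments (capped at q5); other symbols loop. Accept from {q4, q5}.
A 6-state machine:
        x   y  
>  q0   q0  q1 
   q1   q1  q2 
   q2   q2  q3 
   q3   q3  q4 
 * q4   q4  q5 
 * q5   q5  q5 
(> = start, * = accepting)

start=q0; accept=q4,q5; q0-x>q0; q0-y>q1; q1-x>q1; q1-y>q2; q2-x>q2; q2-y>q3; q3-x>q3; q3-y>q4; q4-x>q4; q4-y>q5; q5-x>q5; q5-y>q5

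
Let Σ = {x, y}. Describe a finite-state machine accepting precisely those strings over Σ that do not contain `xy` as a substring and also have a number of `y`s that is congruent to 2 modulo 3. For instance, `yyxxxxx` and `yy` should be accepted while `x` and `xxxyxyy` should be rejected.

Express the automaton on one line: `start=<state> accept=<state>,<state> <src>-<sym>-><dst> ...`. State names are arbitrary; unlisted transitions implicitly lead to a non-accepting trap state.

Run two small machines in parallel and take their product. One (3 states) tracks partial matches of the forbidden pattern `xy`; the other (3 states) tracks the count of `y`s modulo 3. Each combined state is a pair, one component from each; accept when both components accept. Minimizing collapses redundant product states.
        x   y  
>  q0   q1  q2 
   q1   q1  q1 
   q2   q1  q3 
 * q3   q4  q0 
 * q4   q4  q1 
(> = start, * = accepting)

start=q0 accept=q3,q4 q0-x->q1 q0-y->q2 q1-x->q1 q1-y->q1 q2-x->q1 q2-y->q3 q3-x->q4 q3-y->q0 q4-x->q4 q4-y->q1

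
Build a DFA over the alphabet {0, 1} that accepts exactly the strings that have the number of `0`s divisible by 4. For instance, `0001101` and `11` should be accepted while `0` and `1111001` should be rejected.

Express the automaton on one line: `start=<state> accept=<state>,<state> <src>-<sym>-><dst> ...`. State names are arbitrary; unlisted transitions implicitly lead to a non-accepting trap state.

start=q0 accept=q0 q0-0->q1 q0-1->q0 q1-0->q2 q1-1->q1 q2-0->q3 q2-1->q2 q3-0->q0 q3-1->q3

Keep the running count of `0`s modulo 4: each `0` advances along the cycle q0 → q1 → q2 → q3 → q0 while other symbols loop. Accept at q0.
With 4 states:
        0   1  
>* q0   q1  q0 
   q1   q2  q1 
   q2   q3  q2 
   q3   q0  q3 
(> = start, * = accepting)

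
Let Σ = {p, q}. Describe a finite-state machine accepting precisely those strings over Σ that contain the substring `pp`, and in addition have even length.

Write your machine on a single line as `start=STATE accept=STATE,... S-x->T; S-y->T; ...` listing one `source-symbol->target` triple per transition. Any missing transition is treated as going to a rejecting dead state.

Build one automaton per condition and run them in lockstep. The first has 3 states tracking whether and how much of `pp` has been seen; the second has 2 states tracking the input length modulo 2. A product state is a pair (one from each), accepting exactly when both do.
        p   q  
>  s0   s1  s2 
   s1   s3  s0 
   s2   s4  s0 
 * s3   s5  s5 
   s4   s5  s2 
   s5   s3  s3 
(> = start, * = accepting)

start=s0; accept=s3; s0-p->s1; s0-q->s2; s1-p->s3; s1-q->s0; s2-p->s4; s2-q->s0; s3-p->s5; s3-q->s5; s4-p->s5; s4-q->s2; s5-p->s3; s5-q->s3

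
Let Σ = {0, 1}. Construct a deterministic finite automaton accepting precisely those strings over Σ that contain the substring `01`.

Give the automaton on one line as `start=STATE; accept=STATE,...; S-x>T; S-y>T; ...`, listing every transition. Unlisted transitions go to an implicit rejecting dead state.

States S0..S1 record the length of the longest prefix of `01` that matches the current input suffix. Reaching S2 means `01` has been seen, and we stay there forever. Accept from S2.
3 states suffice.
        0   1  
>  S0   S1  S0 
   S1   S1  S2 
 * S2   S2  S2 
(> = start, * = accepting)

start=S0; accept=S2; S0-0>S1; S0-1>S0; S1-0>S1; S1-1>S2; S2-0>S2; S2-1>S2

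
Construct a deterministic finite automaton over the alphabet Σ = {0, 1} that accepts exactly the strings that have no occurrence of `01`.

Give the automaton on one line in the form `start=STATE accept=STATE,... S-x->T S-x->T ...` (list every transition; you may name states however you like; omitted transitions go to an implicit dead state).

start=s0 accept=s0,s1 s0-0->s1 s0-1->s0 s1-0->s1 s1-1->s2 s2-0->s2 s2-1->s2

This is the complement of 'contains `01`'. Use the same substring-matching states — s0 through s2 holding how much of `01` has just been matched — but flip the accepting set: everything except the trap s2 accepts.
A 3-state machine:
        0   1  
>* s0   s1  s0 
 * s1   s1  s2 
   s2   s2  s2 
(> = start, * = accepting)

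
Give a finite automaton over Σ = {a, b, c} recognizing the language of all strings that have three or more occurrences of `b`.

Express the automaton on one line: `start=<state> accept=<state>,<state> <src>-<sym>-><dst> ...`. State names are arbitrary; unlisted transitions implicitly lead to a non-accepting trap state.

start=q0 accept=q3,q4 q0-a->q0 q0-b->q1 q0-c->q0 q1-a->q1 q1-b->q2 q1-c->q1 q2-a->q2 q2-b->q3 q2-c->q2 q3-a->q3 q3-b->q4 q3-c->q3 q4-a->q4 q4-b->q4 q4-c->q4

Only the number of `b`s matters, and only up to 4. Make a chain q0 → q1 → q2 → q3 → q4 advanced by each `b` (with q4 absorbing); every other symbol self-loops. The accepting set is {q3, q4}.
A 5-state machine:
        a   b   c  
>  q0   q0  q1  q0 
   q1   q1  q2  q1 
   q2   q2  q3  q2 
 * q3   q3  q4  q3 
 * q4   q4  q4  q4 
(> = start, * = accepting)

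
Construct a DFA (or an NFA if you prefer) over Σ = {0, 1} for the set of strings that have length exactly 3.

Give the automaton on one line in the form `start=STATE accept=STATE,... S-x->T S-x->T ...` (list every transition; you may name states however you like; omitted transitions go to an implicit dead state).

start=A accept=D A-0->B A-1->B B-0->C B-1->C C-0->D C-1->D D-0->E D-1->E E-0->E E-1->E

We only need to distinguish lengths 0, 1, …, 3, and '>3'. Chain A → B → C → D → E on every symbol, with E looping. Accepting states: {D}.
With 5 states:
       0  1 
>  A   B  B 
   B   C  C 
   C   D  D 
 * D   E  E 
   E   E  E 
(> = start, * = accepting)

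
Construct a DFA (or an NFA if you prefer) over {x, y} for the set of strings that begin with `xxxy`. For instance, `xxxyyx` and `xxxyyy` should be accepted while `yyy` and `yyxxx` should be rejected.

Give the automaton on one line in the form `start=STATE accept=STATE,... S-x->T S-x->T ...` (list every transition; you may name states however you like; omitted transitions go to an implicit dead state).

Walk along `xxxy` while the input agrees: from S0 take `x` to S1, and so on. Any deviation drops to the rejecting sink S5. Once S4 is reached the prefix is confirmed and every continuation is accepted.
A 6-state machine:
        x   y  
>  S0   S1  S5 
   S1   S2  S5 
   S2   S3  S5 
   S3   S5  S4 
 * S4   S4  S4 
   S5   S5  S5 
(> = start, * = accepting)

start=S0 accept=S4 S0-x->S1 S0-y->S5 S1-x->S2 S1-y->S5 S2-x->S3 S2-y->S5 S3-x->S5 S3-y->S4 S4-x->S4 S4-y->S4 S5-x->S5 S5-y->S5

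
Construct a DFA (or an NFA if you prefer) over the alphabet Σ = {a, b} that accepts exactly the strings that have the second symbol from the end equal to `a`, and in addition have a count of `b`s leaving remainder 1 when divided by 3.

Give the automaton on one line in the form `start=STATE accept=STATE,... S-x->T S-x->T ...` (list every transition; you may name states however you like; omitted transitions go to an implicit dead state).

start=s0 accept=s3,s6 s0-a->s1 s0-b->s2 s1-a->s1 s1-b->s3 s2-a->s4 s2-b->s5 s3-a->s4 s3-b->s5 s4-a->s6 s4-b->s5 s5-a->s5 s5-b->s0 s6-a->s6 s6-b->s5

Handle the two conditions separately and then intersect. The first has 7 states tracking the last 2 symbols read; the second has 3 states tracking the count of `b`s modulo 3. A product state is a pair (one from each), accepting exactly when both do. Equivalent product states are then merged.
With 7 states:
        a   b  
>  s0   s1  s2 
   s1   s1  s3 
   s2   s4  s5 
 * s3   s4  s5 
   s4   s6  s5 
   s5   s5  s0 
 * s6   s6  s5 
(> = start, * = accepting)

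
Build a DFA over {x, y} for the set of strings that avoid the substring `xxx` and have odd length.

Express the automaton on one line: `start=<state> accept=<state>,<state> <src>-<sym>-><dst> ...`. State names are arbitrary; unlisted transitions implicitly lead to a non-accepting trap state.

Build one automaton per condition and run them in lockstep. The first has 4 states tracking partial matches of the forbidden pattern `xxx`; the second has 2 states tracking the input length modulo 2. A product state is a pair (one from each), accepting exactly when both do. After merging equivalent states the machine shrinks.
A 7-state machine:
        x   y  
>  q0   q1  q2 
 * q1   q3  q0 
 * q2   q4  q0 
   q3   q5  q2 
   q4   q6  q2 
   q5   q5  q5 
 * q6   q5  q0 
(> = start, * = accepting)

start=q0 accept=q1,q2,q6 q0-x->q1 q0-y->q2 q1-x->q3 q1-y->q0 q2-x->q4 q2-y->q0 q3-x->q5 q3-y->q2 q4-x->q6 q4-y->q2 q5-x->q5 q5-y->q5 q6-x->q5 q6-y->q0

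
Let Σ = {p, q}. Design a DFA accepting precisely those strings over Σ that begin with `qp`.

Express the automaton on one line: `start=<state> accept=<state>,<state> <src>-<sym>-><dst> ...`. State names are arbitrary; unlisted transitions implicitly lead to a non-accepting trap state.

Check the first 2 symbols one by one: s0 through s1 record how many have matched `qp` so far; any wrong symbol goes to the dead state s3. After all 2 match we enter the accepting sink s2.
        p   q  
>  s0   s3  s1 
   s1   s2  s3 
 * s2   s2  s2 
   s3   s3  s3 
(> = start, * = accepting)

start=s0 accept=s2 s0-p->s3 s0-q->s1 s1-p->s2 s1-q->s3 s2-p->s2 s2-q->s2 s3-p->s3 s3-q->s3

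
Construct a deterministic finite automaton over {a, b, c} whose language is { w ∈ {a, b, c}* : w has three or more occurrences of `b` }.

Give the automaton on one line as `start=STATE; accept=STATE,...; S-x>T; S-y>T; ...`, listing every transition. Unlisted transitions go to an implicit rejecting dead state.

Only the number of `b`s matters, and only up to 4. Make a chain s0 → s1 → s2 → s3 → s4 advanced by each `b` (with s4 absorbing); every other symbol self-loops. The accepting set is {s3, s4}.
5 states suffice.
        a   b   c  
>  s0   s0  s1  s0 
   s1   s1  s2  s1 
   s2   s2  s3  s2 
 * s3   s3  s4  s3 
 * s4   s4  s4  s4 
(> = start, * = accepting)

start=s0; accept=s3,s4; s0-a>s0; s0-b>s1; s0-c>s0; s1-a>s1; s1-b>s2; s1-c>s1; s2-a>s2; s2-b>s3; s2-c>s2; s3-a>s3; s3-b>s4; s3-c>s3; s4-a>s4; s4-b>s4; s4-c>s4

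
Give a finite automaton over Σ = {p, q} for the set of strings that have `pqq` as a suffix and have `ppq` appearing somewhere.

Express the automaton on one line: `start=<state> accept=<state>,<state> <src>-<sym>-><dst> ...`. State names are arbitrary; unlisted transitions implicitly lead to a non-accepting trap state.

start=s0 accept=s7 s0-p->s1 s0-q->s0 s1-p->s2 s1-q->s3 s2-p->s2 s2-q->s4 s3-p->s1 s3-q->s5 s4-p->s6 s4-q->s7 s5-p->s1 s5-q->s0 s6-p->s6 s6-q->s4 s7-p->s6 s7-q->s8 s8-p->s6 s8-q->s8

Build one automaton per condition and run them in lockstep. One (4 states) tracks how much of the suffix `pqq` has currently been matched; the other (4 states) tracks whether and how much of `ppq` has been seen. Each combined state is a pair, one component from each; accept when both components accept.
With 9 states:
        p   q  
>  s0   s1  s0 
   s1   s2  s3 
   s2   s2  s4 
   s3   s1  s5 
   s4   s6  s7 
   s5   s1  s0 
   s6   s6  s4 
 * s7   s6  s8 
   s8   s6  s8 
(> = start, * = accepting)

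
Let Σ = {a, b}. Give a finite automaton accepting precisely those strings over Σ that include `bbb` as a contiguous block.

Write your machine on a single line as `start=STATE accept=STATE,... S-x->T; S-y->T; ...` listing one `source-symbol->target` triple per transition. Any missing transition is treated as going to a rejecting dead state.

start=s0; accept=s3; s0-a->s0; s0-b->s1; s1-a->s0; s1-b->s2; s2-a->s0; s2-b->s3; s3-a->s3; s3-b->s3

States s0..s2 record the length of the longest prefix of `bbb` that matches the current input suffix. Reaching s3 means `bbb` has been seen, and we stay there forever. Accept from s3.
        a   b  
>  s0   s0  s1 
   s1   s0  s2 
   s2   s0  s3 
 * s3   s3  s3 
(> = start, * = accepting)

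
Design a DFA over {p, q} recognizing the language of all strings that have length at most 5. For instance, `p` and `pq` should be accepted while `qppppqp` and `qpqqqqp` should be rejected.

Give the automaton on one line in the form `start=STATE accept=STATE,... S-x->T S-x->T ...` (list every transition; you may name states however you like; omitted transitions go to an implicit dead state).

start=S0 accept=S0,S1,S2,S3,S4,S5 S0-p->S1 S0-q->S1 S1-p->S2 S1-q->S2 S2-p->S3 S2-q->S3 S3-p->S4 S3-q->S4 S4-p->S5 S4-q->S5 S5-p->S6 S5-q->S6 S6-p->S6 S6-q->S6

We only need to distinguish lengths 0, 1, …, 5, and '>5'. Chain S0 → S1 → S2 → S3 → S4 → S5 → S6 on every symbol, with S6 looping. Accepting states: {S0, S1, S2, S3, S4, S5}.
        p   q  
>* S0   S1  S1 
 * S1   S2  S2 
 * S2   S3  S3 
 * S3   S4  S4 
 * S4   S5  S5 
 * S5   S6  S6 
   S6   S6  S6 
(> = start, * = accepting)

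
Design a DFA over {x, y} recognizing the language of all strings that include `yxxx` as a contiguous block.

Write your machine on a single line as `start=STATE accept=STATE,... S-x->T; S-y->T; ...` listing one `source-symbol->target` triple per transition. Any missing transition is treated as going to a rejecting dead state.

start=A; accept=E; A-x->A; A-y->B; B-x->C; B-y->B; C-x->D; C-y->B; D-x->E; D-y->B; E-x->E; E-y->E

States A..D record the length of the longest prefix of `yxxx` that matches the current input suffix. Reaching E means `yxxx` has been seen, and we stay there forever. Accept from E.
5 states suffice.
       x  y 
>  A   A  B 
   B   C  B 
   C   D  B 
   D   E  B 
 * E   E  E 
(> = start, * = accepting)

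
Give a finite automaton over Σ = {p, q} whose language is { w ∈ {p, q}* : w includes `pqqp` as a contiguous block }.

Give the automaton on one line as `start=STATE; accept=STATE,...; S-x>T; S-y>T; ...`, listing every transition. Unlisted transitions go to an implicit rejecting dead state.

start=s0; accept=s4; s0-p>s1; s0-q>s0; s1-p>s1; s1-q>s2; s2-p>s1; s2-q>s3; s3-p>s4; s3-q>s0; s4-p>s4; s4-q>s4

States s0..s3 record the length of the longest prefix of `pqqp` that matches the current input suffix. Reaching s4 means `pqqp` has been seen, and we stay there forever. Accept from s4.
With 5 states:
        p   q  
>  s0   s1  s0 
   s1   s1  s2 
   s2   s1  s3 
   s3   s4  s0 
 * s4   s4  s4 
(> = start, * = accepting)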